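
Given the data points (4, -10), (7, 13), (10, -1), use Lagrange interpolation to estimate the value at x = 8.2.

Lagrange interpolation formula:
P(x) = Σ yᵢ × Lᵢ(x)
where Lᵢ(x) = Π_{j≠i} (x - xⱼ)/(xᵢ - xⱼ)

L_0(8.2) = (8.2 - 7)/(4 - 7) × (8.2 - 10)/(4 - 10) = -0.120000
L_1(8.2) = (8.2 - 4)/(7 - 4) × (8.2 - 10)/(7 - 10) = 0.840000
L_2(8.2) = (8.2 - 4)/(10 - 4) × (8.2 - 7)/(10 - 7) = 0.280000

P(8.2) = (-10)×L_0(8.2) + 13×L_1(8.2) + (-1)×L_2(8.2)
P(8.2) = 11.840000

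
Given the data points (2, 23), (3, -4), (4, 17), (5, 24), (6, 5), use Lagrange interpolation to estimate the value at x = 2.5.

Lagrange interpolation formula:
P(x) = Σ yᵢ × Lᵢ(x)
where Lᵢ(x) = Π_{j≠i} (x - xⱼ)/(xᵢ - xⱼ)

L_0(2.5) = (2.5 - 3)/(2 - 3) × (2.5 - 4)/(2 - 4) × (2.5 - 5)/(2 - 5) × (2.5 - 6)/(2 - 6) = 0.273438
L_1(2.5) = (2.5 - 2)/(3 - 2) × (2.5 - 4)/(3 - 4) × (2.5 - 5)/(3 - 5) × (2.5 - 6)/(3 - 6) = 1.093750
L_2(2.5) = (2.5 - 2)/(4 - 2) × (2.5 - 3)/(4 - 3) × (2.5 - 5)/(4 - 5) × (2.5 - 6)/(4 - 6) = -0.546875
L_3(2.5) = (2.5 - 2)/(5 - 2) × (2.5 - 3)/(5 - 3) × (2.5 - 4)/(5 - 4) × (2.5 - 6)/(5 - 6) = 0.218750
L_4(2.5) = (2.5 - 2)/(6 - 2) × (2.5 - 3)/(6 - 3) × (2.5 - 4)/(6 - 4) × (2.5 - 5)/(6 - 5) = -0.039062

P(2.5) = 23×L_0(2.5) + (-4)×L_1(2.5) + 17×L_2(2.5) + 24×L_3(2.5) + 5×L_4(2.5)
P(2.5) = -2.328125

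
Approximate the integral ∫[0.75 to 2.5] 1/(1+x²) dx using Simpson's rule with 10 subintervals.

f(x) = 1/(1+x²)
a = 0.75, b = 2.5, n = 10
h = (b - a)/n = 0.175000

Simpson's rule: (h/3)[f(x₀) + 4f(x₁) + 2f(x₂) + ... + f(xₙ)]

x_0 = 0.7500, f(x_0) = 0.640000, coefficient = 1
x_1 = 0.9250, f(x_1) = 0.538902, coefficient = 4
x_2 = 1.1000, f(x_2) = 0.452489, coefficient = 2
x_3 = 1.2750, f(x_3) = 0.380862, coefficient = 4
x_4 = 1.4500, f(x_4) = 0.322321, coefficient = 2
x_5 = 1.6250, f(x_5) = 0.274678, coefficient = 4
x_6 = 1.8000, f(x_6) = 0.235849, coefficient = 2
x_7 = 1.9750, f(x_7) = 0.204056, coefficient = 4
x_8 = 2.1500, f(x_8) = 0.177857, coefficient = 2
x_9 = 2.3250, f(x_9) = 0.156113, coefficient = 4
x_10 = 2.5000, f(x_10) = 0.137931, coefficient = 1

I ≈ (0.175000/3) × 9.373402 = 0.546782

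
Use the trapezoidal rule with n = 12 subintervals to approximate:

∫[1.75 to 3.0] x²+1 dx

f(x) = x²+1
a = 1.75, b = 3.0, n = 12
h = (b - a)/n = 0.104167

Trapezoidal rule: (h/2)[f(x₀) + 2f(x₁) + 2f(x₂) + ... + f(xₙ)]

x_0 = 1.7500, f(x_0) = 4.062500, coefficient = 1
x_1 = 1.8542, f(x_1) = 4.437934, coefficient = 2
x_2 = 1.9583, f(x_2) = 4.835069, coefficient = 2
x_3 = 2.0625, f(x_3) = 5.253906, coefficient = 2
x_4 = 2.1667, f(x_4) = 5.694444, coefficient = 2
x_5 = 2.2708, f(x_5) = 6.156684, coefficient = 2
x_6 = 2.3750, f(x_6) = 6.640625, coefficient = 2
x_7 = 2.4792, f(x_7) = 7.146267, coefficient = 2
x_8 = 2.5833, f(x_8) = 7.673611, coefficient = 2
x_9 = 2.6875, f(x_9) = 8.222656, coefficient = 2
x_10 = 2.7917, f(x_10) = 8.793403, coefficient = 2
x_11 = 2.8958, f(x_11) = 9.385851, coefficient = 2
x_12 = 3.0000, f(x_12) = 10.000000, coefficient = 1

I ≈ (0.104167/2) × 162.543403 = 8.465802
Exact value: 8.463542
Error: 0.002261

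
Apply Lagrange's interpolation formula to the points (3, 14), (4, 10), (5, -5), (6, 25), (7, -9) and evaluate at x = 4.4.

Lagrange interpolation formula:
P(x) = Σ yᵢ × Lᵢ(x)
where Lᵢ(x) = Π_{j≠i} (x - xⱼ)/(xᵢ - xⱼ)

L_0(4.4) = (4.4 - 4)/(3 - 4) × (4.4 - 5)/(3 - 5) × (4.4 - 6)/(3 - 6) × (4.4 - 7)/(3 - 7) = -0.041600
L_1(4.4) = (4.4 - 3)/(4 - 3) × (4.4 - 5)/(4 - 5) × (4.4 - 6)/(4 - 6) × (4.4 - 7)/(4 - 7) = 0.582400
L_2(4.4) = (4.4 - 3)/(5 - 3) × (4.4 - 4)/(5 - 4) × (4.4 - 6)/(5 - 6) × (4.4 - 7)/(5 - 7) = 0.582400
L_3(4.4) = (4.4 - 3)/(6 - 3) × (4.4 - 4)/(6 - 4) × (4.4 - 5)/(6 - 5) × (4.4 - 7)/(6 - 7) = -0.145600
L_4(4.4) = (4.4 - 3)/(7 - 3) × (4.4 - 4)/(7 - 4) × (4.4 - 5)/(7 - 5) × (4.4 - 6)/(7 - 6) = 0.022400

P(4.4) = 14×L_0(4.4) + 10×L_1(4.4) + (-5)×L_2(4.4) + 25×L_3(4.4) + (-9)×L_4(4.4)
P(4.4) = -1.512000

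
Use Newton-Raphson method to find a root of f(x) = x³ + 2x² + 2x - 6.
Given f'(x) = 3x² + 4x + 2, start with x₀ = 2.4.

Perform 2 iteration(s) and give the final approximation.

f(x) = x³ + 2x² + 2x - 6
f'(x) = 3x² + 4x + 2
x₀ = 2.4

Newton-Raphson formula: x_{n+1} = x_n - f(x_n)/f'(x_n)

Iteration 1:
  f(2.400000) = 24.144000
  f'(2.400000) = 28.880000
  x_1 = 2.400000 - 24.144000/28.880000 = 1.563989
Iteration 2:
  f(1.563989) = 5.845713
  f'(1.563989) = 15.594140
  x_2 = 1.563989 - 5.845713/15.594140 = 1.189123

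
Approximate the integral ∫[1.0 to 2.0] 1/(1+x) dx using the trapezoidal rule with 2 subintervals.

f(x) = 1/(1+x)
a = 1.0, b = 2.0, n = 2
h = (b - a)/n = 0.500000

Trapezoidal rule: (h/2)[f(x₀) + 2f(x₁) + 2f(x₂) + ... + f(xₙ)]

x_0 = 1.0000, f(x_0) = 0.500000, coefficient = 1
x_1 = 1.5000, f(x_1) = 0.400000, coefficient = 2
x_2 = 2.0000, f(x_2) = 0.333333, coefficient = 1

I ≈ (0.500000/2) × 1.633333 = 0.408333
Exact value: 0.405465
Error: 0.002868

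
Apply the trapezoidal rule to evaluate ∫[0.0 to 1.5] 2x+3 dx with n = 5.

f(x) = 2x+3
a = 0.0, b = 1.5, n = 5
h = (b - a)/n = 0.300000

Trapezoidal rule: (h/2)[f(x₀) + 2f(x₁) + 2f(x₂) + ... + f(xₙ)]

x_0 = 0.0000, f(x_0) = 3.000000, coefficient = 1
x_1 = 0.3000, f(x_1) = 3.600000, coefficient = 2
x_2 = 0.6000, f(x_2) = 4.200000, coefficient = 2
x_3 = 0.9000, f(x_3) = 4.800000, coefficient = 2
x_4 = 1.2000, f(x_4) = 5.400000, coefficient = 2
x_5 = 1.5000, f(x_5) = 6.000000, coefficient = 1

I ≈ (0.300000/2) × 45.000000 = 6.750000
Exact value: 6.750000
Error: 0.000000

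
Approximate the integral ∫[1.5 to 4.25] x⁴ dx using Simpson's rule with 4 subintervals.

f(x) = x⁴
a = 1.5, b = 4.25, n = 4
h = (b - a)/n = 0.687500

Simpson's rule: (h/3)[f(x₀) + 4f(x₁) + 2f(x₂) + ... + f(xₙ)]

x_0 = 1.5000, f(x_0) = 5.062500, coefficient = 1
x_1 = 2.1875, f(x_1) = 22.897720, coefficient = 4
x_2 = 2.8750, f(x_2) = 68.320557, coefficient = 2
x_3 = 3.5625, f(x_3) = 161.071793, coefficient = 4
x_4 = 4.2500, f(x_4) = 326.253906, coefficient = 1

I ≈ (0.687500/3) × 1203.835571 = 275.878985
Exact value: 275.797070
Error: 0.081915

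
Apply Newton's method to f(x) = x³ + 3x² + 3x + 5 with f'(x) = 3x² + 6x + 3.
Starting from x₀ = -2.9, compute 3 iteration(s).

f(x) = x³ + 3x² + 3x + 5
f'(x) = 3x² + 6x + 3
x₀ = -2.9

Newton-Raphson formula: x_{n+1} = x_n - f(x_n)/f'(x_n)

Iteration 1:
  f(-2.900000) = -2.859000
  f'(-2.900000) = 10.830000
  x_1 = -2.900000 - (-2.859000)/10.830000 = -2.636011
Iteration 2:
  f(-2.636011) = -0.378836
  f'(-2.636011) = 8.029597
  x_2 = -2.636011 - (-0.378836)/8.029597 = -2.588831
Iteration 3:
  f(-2.588831) = -0.010820
  f'(-2.588831) = 7.573153
  x_3 = -2.588831 - (-0.010820)/7.573153 = -2.587402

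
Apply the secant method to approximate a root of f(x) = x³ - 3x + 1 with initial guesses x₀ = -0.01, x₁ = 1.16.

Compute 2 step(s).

f(x) = x³ - 3x + 1
x₀ = -0.01, x₁ = 1.16

Secant formula: x_{n+1} = x_n - f(x_n)(x_n - x_{n-1})/(f(x_n) - f(x_{n-1}))

Iteration 1:
  f(-0.010000) = 1.029999
  f(1.160000) = -0.919104
  x_2 = 1.160000 - (-0.919104)×(1.160000 - (-0.010000))/(-0.919104 - 1.029999)
       = 0.608284
Iteration 2:
  f(1.160000) = -0.919104
  f(0.608284) = -0.599781
  x_3 = 0.608284 - (-0.599781)×(0.608284 - 1.160000)/(-0.599781 - (-0.919104))
       = -0.427998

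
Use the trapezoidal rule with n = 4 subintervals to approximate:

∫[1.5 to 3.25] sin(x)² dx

f(x) = sin(x)²
a = 1.5, b = 3.25, n = 4
h = (b - a)/n = 0.437500

Trapezoidal rule: (h/2)[f(x₀) + 2f(x₁) + 2f(x₂) + ... + f(xₙ)]

x_0 = 1.5000, f(x_0) = 0.994996, coefficient = 1
x_1 = 1.9375, f(x_1) = 0.871449, coefficient = 2
x_2 = 2.3750, f(x_2) = 0.481199, coefficient = 2
x_3 = 2.8125, f(x_3) = 0.104448, coefficient = 2
x_4 = 3.2500, f(x_4) = 0.011706, coefficient = 1

I ≈ (0.437500/2) × 3.920895 = 0.857696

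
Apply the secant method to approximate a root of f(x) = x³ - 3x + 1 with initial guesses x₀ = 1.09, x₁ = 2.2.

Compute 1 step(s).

f(x) = x³ - 3x + 1
x₀ = 1.09, x₁ = 2.2

Secant formula: x_{n+1} = x_n - f(x_n)(x_n - x_{n-1})/(f(x_n) - f(x_{n-1}))

Iteration 1:
  f(1.090000) = -0.974971
  f(2.200000) = 5.048000
  x_2 = 2.200000 - 5.048000×(2.200000 - 1.090000)/(5.048000 - (-0.974971))
       = 1.269682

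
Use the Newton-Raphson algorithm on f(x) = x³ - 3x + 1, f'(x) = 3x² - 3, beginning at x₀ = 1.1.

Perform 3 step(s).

f(x) = x³ - 3x + 1
f'(x) = 3x² - 3
x₀ = 1.1

Newton-Raphson formula: x_{n+1} = x_n - f(x_n)/f'(x_n)

Iteration 1:
  f(1.100000) = -0.969000
  f'(1.100000) = 0.630000
  x_1 = 1.100000 - (-0.969000)/0.630000 = 2.638095
Iteration 2:
  f(2.638095) = 11.445661
  f'(2.638095) = 17.878639
  x_2 = 2.638095 - 11.445661/17.878639 = 1.997909
Iteration 3:
  f(1.997909) = 2.981206
  f'(1.997909) = 8.974920
  x_3 = 1.997909 - 2.981206/8.974920 = 1.665738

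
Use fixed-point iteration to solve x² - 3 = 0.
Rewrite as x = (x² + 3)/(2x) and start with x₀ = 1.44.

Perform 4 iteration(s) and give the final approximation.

Equation: x² - 3 = 0
Fixed-point form: x = (x² + 3)/(2x)
x₀ = 1.44

x_1 = g(1.440000) = 1.761667
x_2 = g(1.761667) = 1.732300
x_3 = g(1.732300) = 1.732051
x_4 = g(1.732051) = 1.732051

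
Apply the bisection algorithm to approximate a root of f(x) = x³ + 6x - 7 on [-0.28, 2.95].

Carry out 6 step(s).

f(x) = x³ + 6x - 7
Initial interval: [-0.28, 2.95]

Iteration 1:
  c_1 = (-0.280000 + 2.950000)/2 = 1.335000
  f(c_1) = f(1.335000) = 3.389270
  f(a) × f(c) < 0, new interval: [-0.280000, 1.335000]
Iteration 2:
  c_2 = (-0.280000 + 1.335000)/2 = 0.527500
  f(c_2) = f(0.527500) = -3.688220
  f(a) × f(c) ≥ 0, new interval: [0.527500, 1.335000]
Iteration 3:
  c_3 = (0.527500 + 1.335000)/2 = 0.931250
  f(c_3) = f(0.931250) = -0.604895
  f(a) × f(c) ≥ 0, new interval: [0.931250, 1.335000]
Iteration 4:
  c_4 = (0.931250 + 1.335000)/2 = 1.133125
  f(c_4) = f(1.133125) = 1.253651
  f(a) × f(c) < 0, new interval: [0.931250, 1.133125]
Iteration 5:
  c_5 = (0.931250 + 1.133125)/2 = 1.032188
  f(c_5) = f(1.032188) = 0.292829
  f(a) × f(c) < 0, new interval: [0.931250, 1.032188]
Iteration 6:
  c_6 = (0.931250 + 1.032188)/2 = 0.981719
  f(c_6) = f(0.981719) = -0.163535
  f(a) × f(c) ≥ 0, new interval: [0.981719, 1.032188]

After 6 iteration(s), the approximation is c_6 = 0.981719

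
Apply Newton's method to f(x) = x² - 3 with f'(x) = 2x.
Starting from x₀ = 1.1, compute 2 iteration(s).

f(x) = x² - 3
f'(x) = 2x
x₀ = 1.1

Newton-Raphson formula: x_{n+1} = x_n - f(x_n)/f'(x_n)

Iteration 1:
  f(1.100000) = -1.790000
  f'(1.100000) = 2.200000
  x_1 = 1.100000 - (-1.790000)/2.200000 = 1.913636
Iteration 2:
  f(1.913636) = 0.662004
  f'(1.913636) = 3.827273
  x_2 = 1.913636 - 0.662004/3.827273 = 1.740666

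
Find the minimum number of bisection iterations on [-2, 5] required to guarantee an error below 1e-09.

We need (b-a)/2^n ≤ 1e-09
(5 - (-2))/2^n ≤ 1e-09
7/2^n ≤ 1e-09
2^n ≥ 7000000000
n ≥ log₂(7000000000) = 32.70
n ≥ 33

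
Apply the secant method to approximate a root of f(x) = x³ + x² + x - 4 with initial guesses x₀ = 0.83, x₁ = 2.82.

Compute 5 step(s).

f(x) = x³ + x² + x - 4
x₀ = 0.83, x₁ = 2.82

Secant formula: x_{n+1} = x_n - f(x_n)(x_n - x_{n-1})/(f(x_n) - f(x_{n-1}))

Iteration 1:
  f(0.830000) = -1.909313
  f(2.820000) = 29.198168
  x_2 = 2.820000 - 29.198168×(2.820000 - 0.830000)/(29.198168 - (-1.909313))
       = 0.952142
Iteration 2:
  f(2.820000) = 29.198168
  f(0.952142) = -1.278096
  x_3 = 0.952142 - (-1.278096)×(0.952142 - 2.820000)/(-1.278096 - 29.198168)
       = 1.030475
Iteration 3:
  f(0.952142) = -1.278096
  f(1.030475) = -0.813405
  x_4 = 1.030475 - (-0.813405)×(1.030475 - 0.952142)/(-0.813405 - (-1.278096))
       = 1.167592
Iteration 4:
  f(1.030475) = -0.813405
  f(1.167592) = 0.122604
  x_5 = 1.167592 - 0.122604×(1.167592 - 1.030475)/(0.122604 - (-0.813405))
       = 1.149631
Iteration 5:
  f(1.167592) = 0.122604
  f(1.149631) = -0.009304
  x_6 = 1.149631 - (-0.009304)×(1.149631 - 1.167592)/(-0.009304 - 0.122604)
       = 1.150898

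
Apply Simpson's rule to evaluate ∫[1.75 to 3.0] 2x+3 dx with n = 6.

f(x) = 2x+3
a = 1.75, b = 3.0, n = 6
h = (b - a)/n = 0.208333

Simpson's rule: (h/3)[f(x₀) + 4f(x₁) + 2f(x₂) + ... + f(xₙ)]

x_0 = 1.7500, f(x_0) = 6.500000, coefficient = 1
x_1 = 1.9583, f(x_1) = 6.916667, coefficient = 4
x_2 = 2.1667, f(x_2) = 7.333333, coefficient = 2
x_3 = 2.3750, f(x_3) = 7.750000, coefficient = 4
x_4 = 2.5833, f(x_4) = 8.166667, coefficient = 2
x_5 = 2.7917, f(x_5) = 8.583333, coefficient = 4
x_6 = 3.0000, f(x_6) = 9.000000, coefficient = 1

I ≈ (0.208333/3) × 139.500000 = 9.687500
Exact value: 9.687500
Error: 0.000000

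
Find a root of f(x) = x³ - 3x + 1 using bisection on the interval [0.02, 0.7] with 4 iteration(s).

f(x) = x³ - 3x + 1
Initial interval: [0.02, 0.7]

Iteration 1:
  c_1 = (0.020000 + 0.700000)/2 = 0.360000
  f(c_1) = f(0.360000) = -0.033344
  f(a) × f(c) < 0, new interval: [0.020000, 0.360000]
Iteration 2:
  c_2 = (0.020000 + 0.360000)/2 = 0.190000
  f(c_2) = f(0.190000) = 0.436859
  f(a) × f(c) ≥ 0, new interval: [0.190000, 0.360000]
Iteration 3:
  c_3 = (0.190000 + 0.360000)/2 = 0.275000
  f(c_3) = f(0.275000) = 0.195797
  f(a) × f(c) ≥ 0, new interval: [0.275000, 0.360000]
Iteration 4:
  c_4 = (0.275000 + 0.360000)/2 = 0.317500
  f(c_4) = f(0.317500) = 0.079506
  f(a) × f(c) ≥ 0, new interval: [0.317500, 0.360000]

After 4 iteration(s), the approximation is c_4 = 0.317500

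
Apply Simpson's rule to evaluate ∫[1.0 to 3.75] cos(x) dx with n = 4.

f(x) = cos(x)
a = 1.0, b = 3.75, n = 4
h = (b - a)/n = 0.687500

Simpson's rule: (h/3)[f(x₀) + 4f(x₁) + 2f(x₂) + ... + f(xₙ)]

x_0 = 1.0000, f(x_0) = 0.540302, coefficient = 1
x_1 = 1.6875, f(x_1) = -0.116439, coefficient = 4
x_2 = 2.3750, f(x_2) = -0.720278, coefficient = 2
x_3 = 3.0625, f(x_3) = -0.996874, coefficient = 4
x_4 = 3.7500, f(x_4) = -0.820559, coefficient = 1

I ≈ (0.687500/3) × -6.174065 = -1.414890
Exact value: -1.413032
Error: 0.001858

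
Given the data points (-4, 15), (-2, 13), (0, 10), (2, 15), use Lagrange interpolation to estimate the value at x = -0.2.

Lagrange interpolation formula:
P(x) = Σ yᵢ × Lᵢ(x)
where Lᵢ(x) = Π_{j≠i} (x - xⱼ)/(xᵢ - xⱼ)

L_0(-0.2) = (-0.2 - (-2))/(-4 - (-2)) × (-0.2 - 0)/(-4 - 0) × (-0.2 - 2)/(-4 - 2) = -0.016500
L_1(-0.2) = (-0.2 - (-4))/(-2 - (-4)) × (-0.2 - 0)/(-2 - 0) × (-0.2 - 2)/(-2 - 2) = 0.104500
L_2(-0.2) = (-0.2 - (-4))/(0 - (-4)) × (-0.2 - (-2))/(0 - (-2)) × (-0.2 - 2)/(0 - 2) = 0.940500
L_3(-0.2) = (-0.2 - (-4))/(2 - (-4)) × (-0.2 - (-2))/(2 - (-2)) × (-0.2 - 0)/(2 - 0) = -0.028500

P(-0.2) = 15×L_0(-0.2) + 13×L_1(-0.2) + 10×L_2(-0.2) + 15×L_3(-0.2)
P(-0.2) = 10.088500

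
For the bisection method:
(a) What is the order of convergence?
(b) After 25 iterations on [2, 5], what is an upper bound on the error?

(a) Bisection has linear (order 1) convergence; the error is halved each step.

(b) Error bound = (b-a)/2^n = (5 - 2)/2^{25}
    = 3/2^{25}

(a) 1 (linear); (b) error ≤ 8.94e-08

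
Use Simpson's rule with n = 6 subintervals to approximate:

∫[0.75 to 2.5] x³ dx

f(x) = x³
a = 0.75, b = 2.5, n = 6
h = (b - a)/n = 0.291667

Simpson's rule: (h/3)[f(x₀) + 4f(x₁) + 2f(x₂) + ... + f(xₙ)]

x_0 = 0.7500, f(x_0) = 0.421875, coefficient = 1
x_1 = 1.0417, f(x_1) = 1.130281, coefficient = 4
x_2 = 1.3333, f(x_2) = 2.370370, coefficient = 2
x_3 = 1.6250, f(x_3) = 4.291016, coefficient = 4
x_4 = 1.9167, f(x_4) = 7.041088, coefficient = 2
x_5 = 2.2083, f(x_5) = 10.769459, coefficient = 4
x_6 = 2.5000, f(x_6) = 15.625000, coefficient = 1

I ≈ (0.291667/3) × 99.632813 = 9.686523
Exact value: 9.686523
Error: 0.000000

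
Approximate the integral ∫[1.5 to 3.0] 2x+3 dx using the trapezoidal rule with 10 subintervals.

f(x) = 2x+3
a = 1.5, b = 3.0, n = 10
h = (b - a)/n = 0.150000

Trapezoidal rule: (h/2)[f(x₀) + 2f(x₁) + 2f(x₂) + ... + f(xₙ)]

x_0 = 1.5000, f(x_0) = 6.000000, coefficient = 1
x_1 = 1.6500, f(x_1) = 6.300000, coefficient = 2
x_2 = 1.8000, f(x_2) = 6.600000, coefficient = 2
x_3 = 1.9500, f(x_3) = 6.900000, coefficient = 2
x_4 = 2.1000, f(x_4) = 7.200000, coefficient = 2
x_5 = 2.2500, f(x_5) = 7.500000, coefficient = 2
x_6 = 2.4000, f(x_6) = 7.800000, coefficient = 2
x_7 = 2.5500, f(x_7) = 8.100000, coefficient = 2
x_8 = 2.7000, f(x_8) = 8.400000, coefficient = 2
x_9 = 2.8500, f(x_9) = 8.700000, coefficient = 2
x_10 = 3.0000, f(x_10) = 9.000000, coefficient = 1

I ≈ (0.150000/2) × 150.000000 = 11.250000
Exact value: 11.250000
Error: 0.000000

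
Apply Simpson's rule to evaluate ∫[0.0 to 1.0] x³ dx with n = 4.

f(x) = x³
a = 0.0, b = 1.0, n = 4
h = (b - a)/n = 0.250000

Simpson's rule: (h/3)[f(x₀) + 4f(x₁) + 2f(x₂) + ... + f(xₙ)]

x_0 = 0.0000, f(x_0) = 0.000000, coefficient = 1
x_1 = 0.2500, f(x_1) = 0.015625, coefficient = 4
x_2 = 0.5000, f(x_2) = 0.125000, coefficient = 2
x_3 = 0.7500, f(x_3) = 0.421875, coefficient = 4
x_4 = 1.0000, f(x_4) = 1.000000, coefficient = 1

I ≈ (0.250000/3) × 3.000000 = 0.250000
Exact value: 0.250000
Error: 0.000000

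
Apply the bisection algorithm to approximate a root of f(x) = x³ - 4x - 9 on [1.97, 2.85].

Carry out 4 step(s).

f(x) = x³ - 4x - 9
Initial interval: [1.97, 2.85]

Iteration 1:
  c_1 = (1.970000 + 2.850000)/2 = 2.410000
  f(c_1) = f(2.410000) = -4.642479
  f(a) × f(c) ≥ 0, new interval: [2.410000, 2.850000]
Iteration 2:
  c_2 = (2.410000 + 2.850000)/2 = 2.630000
  f(c_2) = f(2.630000) = -1.328553
  f(a) × f(c) ≥ 0, new interval: [2.630000, 2.850000]
Iteration 3:
  c_3 = (2.630000 + 2.850000)/2 = 2.740000
  f(c_3) = f(2.740000) = 0.610824
  f(a) × f(c) < 0, new interval: [2.630000, 2.740000]
Iteration 4:
  c_4 = (2.630000 + 2.740000)/2 = 2.685000
  f(c_4) = f(2.685000) = -0.383231
  f(a) × f(c) ≥ 0, new interval: [2.685000, 2.740000]

After 4 iteration(s), the approximation is c_4 = 2.685000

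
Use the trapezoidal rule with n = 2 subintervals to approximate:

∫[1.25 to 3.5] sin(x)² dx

f(x) = sin(x)²
a = 1.25, b = 3.5, n = 2
h = (b - a)/n = 1.125000

Trapezoidal rule: (h/2)[f(x₀) + 2f(x₁) + 2f(x₂) + ... + f(xₙ)]

x_0 = 1.2500, f(x_0) = 0.900572, coefficient = 1
x_1 = 2.3750, f(x_1) = 0.481199, coefficient = 2
x_2 = 3.5000, f(x_2) = 0.123049, coefficient = 1

I ≈ (1.125000/2) × 1.986019 = 1.117135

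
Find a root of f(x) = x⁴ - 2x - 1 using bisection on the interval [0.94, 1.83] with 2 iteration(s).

f(x) = x⁴ - 2x - 1
Initial interval: [0.94, 1.83]

Iteration 1:
  c_1 = (0.940000 + 1.830000)/2 = 1.385000
  f(c_1) = f(1.385000) = -0.090413
  f(a) × f(c) ≥ 0, new interval: [1.385000, 1.830000]
Iteration 2:
  c_2 = (1.385000 + 1.830000)/2 = 1.607500
  f(c_2) = f(1.607500) = 2.462347
  f(a) × f(c) < 0, new interval: [1.385000, 1.607500]

After 2 iteration(s), the approximation is c_2 = 1.607500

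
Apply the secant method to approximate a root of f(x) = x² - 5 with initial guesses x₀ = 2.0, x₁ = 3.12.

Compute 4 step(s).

f(x) = x² - 5
x₀ = 2.0, x₁ = 3.12

Secant formula: x_{n+1} = x_n - f(x_n)(x_n - x_{n-1})/(f(x_n) - f(x_{n-1}))

Iteration 1:
  f(2.000000) = -1.000000
  f(3.120000) = 4.734400
  x_2 = 3.120000 - 4.734400×(3.120000 - 2.000000)/(4.734400 - (-1.000000))
       = 2.195312
Iteration 2:
  f(3.120000) = 4.734400
  f(2.195312) = -0.180603
  x_3 = 2.195312 - (-0.180603)×(2.195312 - 3.120000)/(-0.180603 - 4.734400)
       = 2.229290
Iteration 3:
  f(2.195312) = -0.180603
  f(2.229290) = -0.030264
  x_4 = 2.229290 - (-0.030264)×(2.229290 - 2.195312)/(-0.030264 - (-0.180603))
       = 2.236130
Iteration 4:
  f(2.229290) = -0.030264
  f(2.236130) = 0.000279
  x_5 = 2.236130 - 0.000279×(2.236130 - 2.229290)/(0.000279 - (-0.030264))
       = 2.236068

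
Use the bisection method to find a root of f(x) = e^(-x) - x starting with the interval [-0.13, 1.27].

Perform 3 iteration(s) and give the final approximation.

f(x) = e^(-x) - x
Initial interval: [-0.13, 1.27]

Iteration 1:
  c_1 = (-0.130000 + 1.270000)/2 = 0.570000
  f(c_1) = f(0.570000) = -0.004475
  f(a) × f(c) < 0, new interval: [-0.130000, 0.570000]
Iteration 2:
  c_2 = (-0.130000 + 0.570000)/2 = 0.220000
  f(c_2) = f(0.220000) = 0.582519
  f(a) × f(c) ≥ 0, new interval: [0.220000, 0.570000]
Iteration 3:
  c_3 = (0.220000 + 0.570000)/2 = 0.395000
  f(c_3) = f(0.395000) = 0.278680
  f(a) × f(c) ≥ 0, new interval: [0.395000, 0.570000]

After 3 iteration(s), the approximation is c_3 = 0.395000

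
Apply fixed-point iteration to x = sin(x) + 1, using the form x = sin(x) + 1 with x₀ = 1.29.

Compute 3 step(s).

Equation: x = sin(x) + 1
Fixed-point form: x = sin(x) + 1
x₀ = 1.29

x_1 = g(1.290000) = 1.960835
x_2 = g(1.960835) = 1.924894
x_3 = g(1.924894) = 1.937960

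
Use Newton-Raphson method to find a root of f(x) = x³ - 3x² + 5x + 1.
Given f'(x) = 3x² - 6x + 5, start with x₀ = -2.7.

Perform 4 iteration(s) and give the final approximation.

f(x) = x³ - 3x² + 5x + 1
f'(x) = 3x² - 6x + 5
x₀ = -2.7

Newton-Raphson formula: x_{n+1} = x_n - f(x_n)/f'(x_n)

Iteration 1:
  f(-2.700000) = -54.053000
  f'(-2.700000) = 43.070000
  x_1 = -2.700000 - (-54.053000)/43.070000 = -1.444997
Iteration 2:
  f(-1.444997) = -15.506202
  f'(-1.444997) = 19.934024
  x_2 = -1.444997 - (-15.506202)/19.934024 = -0.667120
Iteration 3:
  f(-0.667120) = -3.967652
  f'(-0.667120) = 10.337871
  x_3 = -0.667120 - (-3.967652)/10.337871 = -0.283323
Iteration 4:
  f(-0.283323) = -0.680171
  f'(-0.283323) = 6.940750
  x_4 = -0.283323 - (-0.680171)/6.940750 = -0.185326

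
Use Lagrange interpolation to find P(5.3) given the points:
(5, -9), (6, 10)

Lagrange interpolation formula:
P(x) = Σ yᵢ × Lᵢ(x)
where Lᵢ(x) = Π_{j≠i} (x - xⱼ)/(xᵢ - xⱼ)

L_0(5.3) = (5.3 - 6)/(5 - 6) = 0.700000
L_1(5.3) = (5.3 - 5)/(6 - 5) = 0.300000

P(5.3) = (-9)×L_0(5.3) + 10×L_1(5.3)
P(5.3) = -3.300000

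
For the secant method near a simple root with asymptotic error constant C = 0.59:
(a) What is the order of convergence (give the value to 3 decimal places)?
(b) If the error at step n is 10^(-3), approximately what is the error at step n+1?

(a) Secant method has superlinear convergence with order φ = (1+√5)/2 ≈ 1.618.
    This means |e_{n+1}| ≈ C|e_n|^1.618.

(b) With |e_n| = 10^(-3) and C = 0.59:
    |e_{n+1}| ≈ 0.59 × (10^(-3))^1.618 = 0.59 × 10^(-4.85)

(a) ≈ 1.618 (golden ratio); (b) |e_{n+1}| ≈ 8.256e-06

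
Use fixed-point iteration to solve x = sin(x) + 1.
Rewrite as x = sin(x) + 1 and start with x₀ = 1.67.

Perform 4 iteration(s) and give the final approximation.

Equation: x = sin(x) + 1
Fixed-point form: x = sin(x) + 1
x₀ = 1.67

x_1 = g(1.670000) = 1.995083
x_2 = g(1.995083) = 1.911332
x_3 = g(1.911332) = 1.942576
x_4 = g(1.942576) = 1.931682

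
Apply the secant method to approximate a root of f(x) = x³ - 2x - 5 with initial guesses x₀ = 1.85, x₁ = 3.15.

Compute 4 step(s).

f(x) = x³ - 2x - 5
x₀ = 1.85, x₁ = 3.15

Secant formula: x_{n+1} = x_n - f(x_n)(x_n - x_{n-1})/(f(x_n) - f(x_{n-1}))

Iteration 1:
  f(1.850000) = -2.368375
  f(3.150000) = 19.955875
  x_2 = 3.150000 - 19.955875×(3.150000 - 1.850000)/(19.955875 - (-2.368375))
       = 1.987917
Iteration 2:
  f(3.150000) = 19.955875
  f(1.987917) = -1.119958
  x_3 = 1.987917 - (-1.119958)×(1.987917 - 3.150000)/(-1.119958 - 19.955875)
       = 2.049669
Iteration 3:
  f(1.987917) = -1.119958
  f(2.049669) = -0.488383
  x_4 = 2.049669 - (-0.488383)×(2.049669 - 1.987917)/(-0.488383 - (-1.119958))
       = 2.097421
Iteration 4:
  f(2.049669) = -0.488383
  f(2.097421) = 0.032080
  x_5 = 2.097421 - 0.032080×(2.097421 - 2.049669)/(0.032080 - (-0.488383))
       = 2.094478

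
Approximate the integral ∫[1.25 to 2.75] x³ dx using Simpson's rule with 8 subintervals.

f(x) = x³
a = 1.25, b = 2.75, n = 8
h = (b - a)/n = 0.187500

Simpson's rule: (h/3)[f(x₀) + 4f(x₁) + 2f(x₂) + ... + f(xₙ)]

x_0 = 1.2500, f(x_0) = 1.953125, coefficient = 1
x_1 = 1.4375, f(x_1) = 2.970459, coefficient = 4
x_2 = 1.6250, f(x_2) = 4.291016, coefficient = 2
x_3 = 1.8125, f(x_3) = 5.954346, coefficient = 4
x_4 = 2.0000, f(x_4) = 8.000000, coefficient = 2
x_5 = 2.1875, f(x_5) = 10.467529, coefficient = 4
x_6 = 2.3750, f(x_6) = 13.396484, coefficient = 2
x_7 = 2.5625, f(x_7) = 16.826416, coefficient = 4
x_8 = 2.7500, f(x_8) = 20.796875, coefficient = 1

I ≈ (0.187500/3) × 219.000000 = 13.687500
Exact value: 13.687500
Error: 0.000000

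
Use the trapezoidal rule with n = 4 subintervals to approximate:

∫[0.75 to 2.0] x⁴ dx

f(x) = x⁴
a = 0.75, b = 2.0, n = 4
h = (b - a)/n = 0.312500

Trapezoidal rule: (h/2)[f(x₀) + 2f(x₁) + 2f(x₂) + ... + f(xₙ)]

x_0 = 0.7500, f(x_0) = 0.316406, coefficient = 1
x_1 = 1.0625, f(x_1) = 1.274429, coefficient = 2
x_2 = 1.3750, f(x_2) = 3.574463, coefficient = 2
x_3 = 1.6875, f(x_3) = 8.109146, coefficient = 2
x_4 = 2.0000, f(x_4) = 16.000000, coefficient = 1

I ≈ (0.312500/2) × 42.232483 = 6.598825
Exact value: 6.352539
Error: 0.246286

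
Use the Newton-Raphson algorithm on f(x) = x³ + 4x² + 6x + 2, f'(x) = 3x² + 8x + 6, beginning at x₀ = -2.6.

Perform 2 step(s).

f(x) = x³ + 4x² + 6x + 2
f'(x) = 3x² + 8x + 6
x₀ = -2.6

Newton-Raphson formula: x_{n+1} = x_n - f(x_n)/f'(x_n)

Iteration 1:
  f(-2.600000) = -4.136000
  f'(-2.600000) = 5.480000
  x_1 = -2.600000 - (-4.136000)/5.480000 = -1.845255
Iteration 2:
  f(-1.845255) = -1.734697
  f'(-1.845255) = 1.452860
  x_2 = -1.845255 - (-1.734697)/1.452860 = -0.651267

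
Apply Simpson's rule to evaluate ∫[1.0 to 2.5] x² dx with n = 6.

f(x) = x²
a = 1.0, b = 2.5, n = 6
h = (b - a)/n = 0.250000

Simpson's rule: (h/3)[f(x₀) + 4f(x₁) + 2f(x₂) + ... + f(xₙ)]

x_0 = 1.0000, f(x_0) = 1.000000, coefficient = 1
x_1 = 1.2500, f(x_1) = 1.562500, coefficient = 4
x_2 = 1.5000, f(x_2) = 2.250000, coefficient = 2
x_3 = 1.7500, f(x_3) = 3.062500, coefficient = 4
x_4 = 2.0000, f(x_4) = 4.000000, coefficient = 2
x_5 = 2.2500, f(x_5) = 5.062500, coefficient = 4
x_6 = 2.5000, f(x_6) = 6.250000, coefficient = 1

I ≈ (0.250000/3) × 58.500000 = 4.875000
Exact value: 4.875000
Error: 0.000000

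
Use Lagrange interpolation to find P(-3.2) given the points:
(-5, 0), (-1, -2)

Lagrange interpolation formula:
P(x) = Σ yᵢ × Lᵢ(x)
where Lᵢ(x) = Π_{j≠i} (x - xⱼ)/(xᵢ - xⱼ)

L_0(-3.2) = (-3.2 - (-1))/(-5 - (-1)) = 0.550000
L_1(-3.2) = (-3.2 - (-5))/(-1 - (-5)) = 0.450000

P(-3.2) = 0×L_0(-3.2) + (-2)×L_1(-3.2)
P(-3.2) = -0.900000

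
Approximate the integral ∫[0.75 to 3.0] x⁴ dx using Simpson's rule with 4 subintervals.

f(x) = x⁴
a = 0.75, b = 3.0, n = 4
h = (b - a)/n = 0.562500

Simpson's rule: (h/3)[f(x₀) + 4f(x₁) + 2f(x₂) + ... + f(xₙ)]

x_0 = 0.7500, f(x_0) = 0.316406, coefficient = 1
x_1 = 1.3125, f(x_1) = 2.967545, coefficient = 4
x_2 = 1.8750, f(x_2) = 12.359619, coefficient = 2
x_3 = 2.4375, f(x_3) = 35.300308, coefficient = 4
x_4 = 3.0000, f(x_4) = 81.000000, coefficient = 1

I ≈ (0.562500/3) × 259.107056 = 48.582573
Exact value: 48.552539
Error: 0.030034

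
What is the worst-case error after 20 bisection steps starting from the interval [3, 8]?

Bisection error bound: |error| ≤ (b-a)/2^n
|error| ≤ (8 - 3)/2^20 = 5/2^20
|error| ≤ 0.0000047684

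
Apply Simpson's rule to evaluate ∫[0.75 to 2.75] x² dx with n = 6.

f(x) = x²
a = 0.75, b = 2.75, n = 6
h = (b - a)/n = 0.333333

Simpson's rule: (h/3)[f(x₀) + 4f(x₁) + 2f(x₂) + ... + f(xₙ)]

x_0 = 0.7500, f(x_0) = 0.562500, coefficient = 1
x_1 = 1.0833, f(x_1) = 1.173611, coefficient = 4
x_2 = 1.4167, f(x_2) = 2.006944, coefficient = 2
x_3 = 1.7500, f(x_3) = 3.062500, coefficient = 4
x_4 = 2.0833, f(x_4) = 4.340278, coefficient = 2
x_5 = 2.4167, f(x_5) = 5.840278, coefficient = 4
x_6 = 2.7500, f(x_6) = 7.562500, coefficient = 1

I ≈ (0.333333/3) × 61.125000 = 6.791667
Exact value: 6.791667
Error: 0.000000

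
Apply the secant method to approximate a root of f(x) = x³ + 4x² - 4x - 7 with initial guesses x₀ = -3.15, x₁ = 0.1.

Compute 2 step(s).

f(x) = x³ + 4x² - 4x - 7
x₀ = -3.15, x₁ = 0.1

Secant formula: x_{n+1} = x_n - f(x_n)(x_n - x_{n-1})/(f(x_n) - f(x_{n-1}))

Iteration 1:
  f(-3.150000) = 14.034125
  f(0.100000) = -7.359000
  x_2 = 0.100000 - (-7.359000)×(0.100000 - (-3.150000))/(-7.359000 - 14.034125)
       = -1.017964
Iteration 2:
  f(0.100000) = -7.359000
  f(-1.017964) = 0.161996
  x_3 = -1.017964 - 0.161996×(-1.017964 - 0.100000)/(0.161996 - (-7.359000))
       = -0.993884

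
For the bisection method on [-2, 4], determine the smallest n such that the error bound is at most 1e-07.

We need (b-a)/2^n ≤ 1e-07
(4 - (-2))/2^n ≤ 1e-07
6/2^n ≤ 1e-07
2^n ≥ 60000000
n ≥ log₂(60000000) = 25.84
n ≥ 26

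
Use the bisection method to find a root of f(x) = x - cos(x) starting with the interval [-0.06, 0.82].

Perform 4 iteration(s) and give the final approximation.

f(x) = x - cos(x)
Initial interval: [-0.06, 0.82]

Iteration 1:
  c_1 = (-0.060000 + 0.820000)/2 = 0.380000
  f(c_1) = f(0.380000) = -0.548665
  f(a) × f(c) ≥ 0, new interval: [0.380000, 0.820000]
Iteration 2:
  c_2 = (0.380000 + 0.820000)/2 = 0.600000
  f(c_2) = f(0.600000) = -0.225336
  f(a) × f(c) ≥ 0, new interval: [0.600000, 0.820000]
Iteration 3:
  c_3 = (0.600000 + 0.820000)/2 = 0.710000
  f(c_3) = f(0.710000) = -0.048362
  f(a) × f(c) ≥ 0, new interval: [0.710000, 0.820000]
Iteration 4:
  c_4 = (0.710000 + 0.820000)/2 = 0.765000
  f(c_4) = f(0.765000) = 0.043618
  f(a) × f(c) < 0, new interval: [0.710000, 0.765000]

After 4 iteration(s), the approximation is c_4 = 0.765000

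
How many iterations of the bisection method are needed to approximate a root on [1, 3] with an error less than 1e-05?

We need (b-a)/2^n ≤ 1e-05
(3 - 1)/2^n ≤ 1e-05
2/2^n ≤ 1e-05
2^n ≥ 200000
n ≥ log₂(200000) = 17.61
n ≥ 18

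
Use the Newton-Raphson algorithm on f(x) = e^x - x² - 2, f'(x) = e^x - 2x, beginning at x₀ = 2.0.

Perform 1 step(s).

f(x) = e^x - x² - 2
f'(x) = e^x - 2x
x₀ = 2.0

Newton-Raphson formula: x_{n+1} = x_n - f(x_n)/f'(x_n)

Iteration 1:
  f(2.000000) = 1.389056
  f'(2.000000) = 3.389056
  x_1 = 2.000000 - 1.389056/3.389056 = 1.590135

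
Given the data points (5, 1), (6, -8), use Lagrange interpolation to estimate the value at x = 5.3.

Lagrange interpolation formula:
P(x) = Σ yᵢ × Lᵢ(x)
where Lᵢ(x) = Π_{j≠i} (x - xⱼ)/(xᵢ - xⱼ)

L_0(5.3) = (5.3 - 6)/(5 - 6) = 0.700000
L_1(5.3) = (5.3 - 5)/(6 - 5) = 0.300000

P(5.3) = 1×L_0(5.3) + (-8)×L_1(5.3)
P(5.3) = -1.700000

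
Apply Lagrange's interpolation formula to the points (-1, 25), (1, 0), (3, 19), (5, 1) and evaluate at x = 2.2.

Lagrange interpolation formula:
P(x) = Σ yᵢ × Lᵢ(x)
where Lᵢ(x) = Π_{j≠i} (x - xⱼ)/(xᵢ - xⱼ)

L_0(2.2) = (2.2 - 1)/(-1 - 1) × (2.2 - 3)/(-1 - 3) × (2.2 - 5)/(-1 - 5) = -0.056000
L_1(2.2) = (2.2 - (-1))/(1 - (-1)) × (2.2 - 3)/(1 - 3) × (2.2 - 5)/(1 - 5) = 0.448000
L_2(2.2) = (2.2 - (-1))/(3 - (-1)) × (2.2 - 1)/(3 - 1) × (2.2 - 5)/(3 - 5) = 0.672000
L_3(2.2) = (2.2 - (-1))/(5 - (-1)) × (2.2 - 1)/(5 - 1) × (2.2 - 3)/(5 - 3) = -0.064000

P(2.2) = 25×L_0(2.2) + 0×L_1(2.2) + 19×L_2(2.2) + 1×L_3(2.2)
P(2.2) = 11.304000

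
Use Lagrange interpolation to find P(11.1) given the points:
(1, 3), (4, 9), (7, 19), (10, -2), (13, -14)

Lagrange interpolation formula:
P(x) = Σ yᵢ × Lᵢ(x)
where Lᵢ(x) = Π_{j≠i} (x - xⱼ)/(xᵢ - xⱼ)

L_0(11.1) = (11.1 - 4)/(1 - 4) × (11.1 - 7)/(1 - 7) × (11.1 - 10)/(1 - 10) × (11.1 - 13)/(1 - 13) = -0.031296
L_1(11.1) = (11.1 - 1)/(4 - 1) × (11.1 - 7)/(4 - 7) × (11.1 - 10)/(4 - 10) × (11.1 - 13)/(4 - 13) = 0.178080
L_2(11.1) = (11.1 - 1)/(7 - 1) × (11.1 - 4)/(7 - 4) × (11.1 - 10)/(7 - 10) × (11.1 - 13)/(7 - 13) = -0.462574
L_3(11.1) = (11.1 - 1)/(10 - 1) × (11.1 - 4)/(10 - 4) × (11.1 - 7)/(10 - 7) × (11.1 - 13)/(10 - 13) = 1.149426
L_4(11.1) = (11.1 - 1)/(13 - 1) × (11.1 - 4)/(13 - 4) × (11.1 - 7)/(13 - 7) × (11.1 - 10)/(13 - 10) = 0.166364

P(11.1) = 3×L_0(11.1) + 9×L_1(11.1) + 19×L_2(11.1) + (-2)×L_3(11.1) + (-14)×L_4(11.1)
P(11.1) = -11.908021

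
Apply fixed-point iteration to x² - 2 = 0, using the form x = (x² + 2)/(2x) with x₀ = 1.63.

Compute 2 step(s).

Equation: x² - 2 = 0
Fixed-point form: x = (x² + 2)/(2x)
x₀ = 1.63

x_1 = g(1.630000) = 1.428497
x_2 = g(1.428497) = 1.414285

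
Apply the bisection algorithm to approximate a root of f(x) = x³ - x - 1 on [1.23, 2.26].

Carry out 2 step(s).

f(x) = x³ - x - 1
Initial interval: [1.23, 2.26]

Iteration 1:
  c_1 = (1.230000 + 2.260000)/2 = 1.745000
  f(c_1) = f(1.745000) = 2.568569
  f(a) × f(c) < 0, new interval: [1.230000, 1.745000]
Iteration 2:
  c_2 = (1.230000 + 1.745000)/2 = 1.487500
  f(c_2) = f(1.487500) = 0.803826
  f(a) × f(c) < 0, new interval: [1.230000, 1.487500]

After 2 iteration(s), the approximation is c_2 = 1.487500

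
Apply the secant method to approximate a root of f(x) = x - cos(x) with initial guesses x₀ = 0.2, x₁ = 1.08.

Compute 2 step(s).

f(x) = x - cos(x)
x₀ = 0.2, x₁ = 1.08

Secant formula: x_{n+1} = x_n - f(x_n)(x_n - x_{n-1})/(f(x_n) - f(x_{n-1}))

Iteration 1:
  f(0.200000) = -0.780067
  f(1.080000) = 0.608672
  x_2 = 1.080000 - 0.608672×(1.080000 - 0.200000)/(0.608672 - (-0.780067))
       = 0.694304
Iteration 2:
  f(1.080000) = 0.608672
  f(0.694304) = -0.074196
  x_3 = 0.694304 - (-0.074196)×(0.694304 - 1.080000)/(-0.074196 - 0.608672)
       = 0.736211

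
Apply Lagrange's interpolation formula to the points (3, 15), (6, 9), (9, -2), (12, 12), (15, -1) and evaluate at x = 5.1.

Lagrange interpolation formula:
P(x) = Σ yᵢ × Lᵢ(x)
where Lᵢ(x) = Π_{j≠i} (x - xⱼ)/(xᵢ - xⱼ)

L_0(5.1) = (5.1 - 6)/(3 - 6) × (5.1 - 9)/(3 - 9) × (5.1 - 12)/(3 - 12) × (5.1 - 15)/(3 - 15) = 0.123338
L_1(5.1) = (5.1 - 3)/(6 - 3) × (5.1 - 9)/(6 - 9) × (5.1 - 12)/(6 - 12) × (5.1 - 15)/(6 - 15) = 1.151150
L_2(5.1) = (5.1 - 3)/(9 - 3) × (5.1 - 6)/(9 - 6) × (5.1 - 12)/(9 - 12) × (5.1 - 15)/(9 - 15) = -0.398475
L_3(5.1) = (5.1 - 3)/(12 - 3) × (5.1 - 6)/(12 - 6) × (5.1 - 9)/(12 - 9) × (5.1 - 15)/(12 - 15) = 0.150150
L_4(5.1) = (5.1 - 3)/(15 - 3) × (5.1 - 6)/(15 - 6) × (5.1 - 9)/(15 - 9) × (5.1 - 12)/(15 - 12) = -0.026163

P(5.1) = 15×L_0(5.1) + 9×L_1(5.1) + (-2)×L_2(5.1) + 12×L_3(5.1) + (-1)×L_4(5.1)
P(5.1) = 14.835325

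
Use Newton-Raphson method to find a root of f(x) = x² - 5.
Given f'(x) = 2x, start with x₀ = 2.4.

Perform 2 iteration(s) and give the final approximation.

f(x) = x² - 5
f'(x) = 2x
x₀ = 2.4

Newton-Raphson formula: x_{n+1} = x_n - f(x_n)/f'(x_n)

Iteration 1:
  f(2.400000) = 0.760000
  f'(2.400000) = 4.800000
  x_1 = 2.400000 - 0.760000/4.800000 = 2.241667
Iteration 2:
  f(2.241667) = 0.025069
  f'(2.241667) = 4.483333
  x_2 = 2.241667 - 0.025069/4.483333 = 2.236075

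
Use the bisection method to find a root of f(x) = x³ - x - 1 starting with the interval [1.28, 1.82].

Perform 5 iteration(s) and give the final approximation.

f(x) = x³ - x - 1
Initial interval: [1.28, 1.82]

Iteration 1:
  c_1 = (1.280000 + 1.820000)/2 = 1.550000
  f(c_1) = f(1.550000) = 1.173875
  f(a) × f(c) < 0, new interval: [1.280000, 1.550000]
Iteration 2:
  c_2 = (1.280000 + 1.550000)/2 = 1.415000
  f(c_2) = f(1.415000) = 0.418148
  f(a) × f(c) < 0, new interval: [1.280000, 1.415000]
Iteration 3:
  c_3 = (1.280000 + 1.415000)/2 = 1.347500
  f(c_3) = f(1.347500) = 0.099232
  f(a) × f(c) < 0, new interval: [1.280000, 1.347500]
Iteration 4:
  c_4 = (1.280000 + 1.347500)/2 = 1.313750
  f(c_4) = f(1.313750) = -0.046298
  f(a) × f(c) ≥ 0, new interval: [1.313750, 1.347500]
Iteration 5:
  c_5 = (1.313750 + 1.347500)/2 = 1.330625
  f(c_5) = f(1.330625) = 0.025330
  f(a) × f(c) < 0, new interval: [1.313750, 1.330625]

After 5 iteration(s), the approximation is c_5 = 1.330625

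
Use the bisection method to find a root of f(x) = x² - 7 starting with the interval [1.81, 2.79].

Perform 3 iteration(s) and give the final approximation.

f(x) = x² - 7
Initial interval: [1.81, 2.79]

Iteration 1:
  c_1 = (1.810000 + 2.790000)/2 = 2.300000
  f(c_1) = f(2.300000) = -1.710000
  f(a) × f(c) ≥ 0, new interval: [2.300000, 2.790000]
Iteration 2:
  c_2 = (2.300000 + 2.790000)/2 = 2.545000
  f(c_2) = f(2.545000) = -0.522975
  f(a) × f(c) ≥ 0, new interval: [2.545000, 2.790000]
Iteration 3:
  c_3 = (2.545000 + 2.790000)/2 = 2.667500
  f(c_3) = f(2.667500) = 0.115556
  f(a) × f(c) < 0, new interval: [2.545000, 2.667500]

After 3 iteration(s), the approximation is c_3 = 2.667500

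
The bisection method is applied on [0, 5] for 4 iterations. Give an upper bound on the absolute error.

Bisection error bound: |error| ≤ (b-a)/2^n
|error| ≤ (5 - 0)/2^4 = 5/2^4
|error| ≤ 0.3125000000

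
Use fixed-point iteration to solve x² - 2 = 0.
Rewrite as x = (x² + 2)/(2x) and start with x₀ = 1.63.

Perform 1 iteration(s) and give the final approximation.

Equation: x² - 2 = 0
Fixed-point form: x = (x² + 2)/(2x)
x₀ = 1.63

x_1 = g(1.630000) = 1.428497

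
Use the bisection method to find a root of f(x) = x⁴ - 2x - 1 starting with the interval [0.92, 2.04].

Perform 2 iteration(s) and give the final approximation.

f(x) = x⁴ - 2x - 1
Initial interval: [0.92, 2.04]

Iteration 1:
  c_1 = (0.920000 + 2.040000)/2 = 1.480000
  f(c_1) = f(1.480000) = 0.837852
  f(a) × f(c) < 0, new interval: [0.920000, 1.480000]
Iteration 2:
  c_2 = (0.920000 + 1.480000)/2 = 1.200000
  f(c_2) = f(1.200000) = -1.326400
  f(a) × f(c) ≥ 0, new interval: [1.200000, 1.480000]

After 2 iteration(s), the approximation is c_2 = 1.200000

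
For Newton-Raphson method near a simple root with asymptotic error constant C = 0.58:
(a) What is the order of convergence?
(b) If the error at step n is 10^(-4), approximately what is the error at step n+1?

(a) Newton-Raphson has quadratic (order 2) convergence near simple roots.
    This means |e_{n+1}| ≈ C|e_n|².

(b) With |e_n| = 10^(-4) and C = 0.58:
    |e_{n+1}| ≈ 0.58 × (10^(-4))² = 0.58 × 10^(-8)

(a) 2 (quadratic); (b) |e_{n+1}| ≈ 5.800e-09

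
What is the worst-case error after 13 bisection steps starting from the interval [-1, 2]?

Bisection error bound: |error| ≤ (b-a)/2^n
|error| ≤ (2 - (-1))/2^13 = 3/2^13
|error| ≤ 0.0003662109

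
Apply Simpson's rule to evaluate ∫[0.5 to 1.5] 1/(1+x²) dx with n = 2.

f(x) = 1/(1+x²)
a = 0.5, b = 1.5, n = 2
h = (b - a)/n = 0.500000

Simpson's rule: (h/3)[f(x₀) + 4f(x₁) + 2f(x₂) + ... + f(xₙ)]

x_0 = 0.5000, f(x_0) = 0.800000, coefficient = 1
x_1 = 1.0000, f(x_1) = 0.500000, coefficient = 4
x_2 = 1.5000, f(x_2) = 0.307692, coefficient = 1

I ≈ (0.500000/3) × 3.107692 = 0.517949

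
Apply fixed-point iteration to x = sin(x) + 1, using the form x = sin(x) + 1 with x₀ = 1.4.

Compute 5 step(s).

Equation: x = sin(x) + 1
Fixed-point form: x = sin(x) + 1
x₀ = 1.4

x_1 = g(1.400000) = 1.985450
x_2 = g(1.985450) = 1.915256
x_3 = g(1.915256) = 1.941258
x_4 = g(1.941258) = 1.932160
x_5 = g(1.932160) = 1.935415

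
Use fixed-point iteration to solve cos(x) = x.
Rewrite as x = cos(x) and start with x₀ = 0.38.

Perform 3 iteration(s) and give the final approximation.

Equation: cos(x) = x
Fixed-point form: x = cos(x)
x₀ = 0.38

x_1 = g(0.380000) = 0.928665
x_2 = g(0.928665) = 0.598904
x_3 = g(0.598904) = 0.825954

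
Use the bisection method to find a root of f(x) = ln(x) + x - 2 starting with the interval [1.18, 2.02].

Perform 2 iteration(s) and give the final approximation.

f(x) = ln(x) + x - 2
Initial interval: [1.18, 2.02]

Iteration 1:
  c_1 = (1.180000 + 2.020000)/2 = 1.600000
  f(c_1) = f(1.600000) = 0.070004
  f(a) × f(c) < 0, new interval: [1.180000, 1.600000]
Iteration 2:
  c_2 = (1.180000 + 1.600000)/2 = 1.390000
  f(c_2) = f(1.390000) = -0.280696
  f(a) × f(c) ≥ 0, new interval: [1.390000, 1.600000]

After 2 iteration(s), the approximation is c_2 = 1.390000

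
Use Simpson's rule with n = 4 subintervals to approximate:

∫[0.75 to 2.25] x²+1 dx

f(x) = x²+1
a = 0.75, b = 2.25, n = 4
h = (b - a)/n = 0.375000

Simpson's rule: (h/3)[f(x₀) + 4f(x₁) + 2f(x₂) + ... + f(xₙ)]

x_0 = 0.7500, f(x_0) = 1.562500, coefficient = 1
x_1 = 1.1250, f(x_1) = 2.265625, coefficient = 4
x_2 = 1.5000, f(x_2) = 3.250000, coefficient = 2
x_3 = 1.8750, f(x_3) = 4.515625, coefficient = 4
x_4 = 2.2500, f(x_4) = 6.062500, coefficient = 1

I ≈ (0.375000/3) × 41.250000 = 5.156250
Exact value: 5.156250
Error: 0.000000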